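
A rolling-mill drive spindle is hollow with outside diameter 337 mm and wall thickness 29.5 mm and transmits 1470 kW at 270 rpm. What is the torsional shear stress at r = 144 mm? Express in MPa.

ω = 2π·270/60 = 28.27 rad/s, so T = P/ω = 1470×10³ / 28.27 = 51990 N·m.
J = π(d_o⁴ − d_i⁴)/32 = π(0.337⁴ − 0.278⁴)/32 = 6.799×10^-4 m⁴.
Shear stress varies linearly with radius: τ = T·r/J = 51990 × 0.144 / 6.799×10^-4 = 1.101×10^7 Pa.

11.0 MPa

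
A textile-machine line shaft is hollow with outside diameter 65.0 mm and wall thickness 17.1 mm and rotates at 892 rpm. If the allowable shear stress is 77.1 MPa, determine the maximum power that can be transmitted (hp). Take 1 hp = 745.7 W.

495 hp

J = π(d_o⁴ − d_i⁴)/32 = π(0.0650⁴ − 0.0308⁴)/32 = 1.664×10^-6 m⁴.
T_max = τ_allow·J/r = 7.71×10^7 × 1.664×10^-6 / 0.0325 = 3948 N·m.
ω = 2π·892/60 = 93.41 rad/s, so P_max = T_max·ω = 3.688×10^5 W.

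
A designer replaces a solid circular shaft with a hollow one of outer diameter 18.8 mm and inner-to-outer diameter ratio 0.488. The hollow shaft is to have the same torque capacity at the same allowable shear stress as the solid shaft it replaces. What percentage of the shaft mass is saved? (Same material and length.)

20.8 %

Equal τ_max and T ⇒ the solid shaft needs d_s³ = d_o³(1−k⁴), so d_s = 18.8·(1−0.488⁴)^(1/3) = 18.44 mm.
Area ratio A_h/A_s = d_o²(1−k²)/d_s² = (1−k²)/(1−k⁴)^(2/3) = 0.7921.
Mass saving = 1 − 0.7921 = 20.8 %.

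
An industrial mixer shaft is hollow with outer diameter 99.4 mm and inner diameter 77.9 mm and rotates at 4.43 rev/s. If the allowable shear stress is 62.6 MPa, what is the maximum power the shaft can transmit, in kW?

J = π(d_o⁴ − d_i⁴)/32 = π(0.0994⁴ − 0.0779⁴)/32 = 5.969×10^-6 m⁴.
T_max = τ_allow·J/r = 6.26×10^7 × 5.969×10^-6 / 0.0497 = 7518 N·m.
ω = 2π·4.43 = 27.83 rad/s, so P_max = T_max·ω = 2.093×10^5 W.

209 kW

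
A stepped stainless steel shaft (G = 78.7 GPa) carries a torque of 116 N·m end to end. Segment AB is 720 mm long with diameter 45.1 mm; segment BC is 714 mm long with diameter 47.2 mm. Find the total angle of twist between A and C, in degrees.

0.273°

J_AB = π(0.0451)⁴/32 = 4.06×10^-7 m⁴; J_BC = π(0.0472)⁴/32 = 4.87×10^-7 m⁴.
θ = (T/G)·Σ L_i/J_i = (116.0/78.7×10⁹)·(0.720/4.06×10^-7 + 0.714/4.87×10^-7) = 4.773×10^-3 rad.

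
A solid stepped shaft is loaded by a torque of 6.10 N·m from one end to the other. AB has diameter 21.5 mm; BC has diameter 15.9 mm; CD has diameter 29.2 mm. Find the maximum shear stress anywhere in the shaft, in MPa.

Under the same torque, τ_max = 16T/(πd³) is largest where d is smallest — segment BC (d = 15.9 mm).
τ_max = 16·6.100/(π·(0.0159)³) = 7.729×10^6 Pa.

7.73 MPa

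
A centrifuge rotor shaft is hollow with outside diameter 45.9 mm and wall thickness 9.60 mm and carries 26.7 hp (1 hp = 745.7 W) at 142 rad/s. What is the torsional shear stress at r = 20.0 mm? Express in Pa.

ω = 142 rad/s, so T = P/ω = 26.7×745.7 / 142.0 = 140.2 N·m.
J = π(d_o⁴ − d_i⁴)/32 = π(0.0459⁴ − 0.0267⁴)/32 = 3.859×10^-7 m⁴.
Shear stress varies linearly with radius: τ = T·r/J = 140.2 × 0.0200 / 3.859×10^-7 = 7.267×10^6 Pa.

7.27e6 Pa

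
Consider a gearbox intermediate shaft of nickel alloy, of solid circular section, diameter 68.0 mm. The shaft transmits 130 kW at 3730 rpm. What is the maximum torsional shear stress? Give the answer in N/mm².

ω = 2π·3730/60 = 390.6 rad/s, so T = P/ω = 130×10³ / 390.6 = 332.8 N·m.
J = πd⁴/32 = π(0.0680)⁴/32 = 2.099×10^-6 m⁴.
τ_max = T·r/J = 332.8 × 0.0340 / 2.099×10^-6 = 5.391×10^6 Pa.

5.39 N/mm²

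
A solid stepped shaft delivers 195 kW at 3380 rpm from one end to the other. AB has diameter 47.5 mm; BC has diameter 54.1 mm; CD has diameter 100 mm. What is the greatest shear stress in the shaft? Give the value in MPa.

26.2 MPa

ω = 2π·3380/60 = 354.0 rad/s, so T = P/ω = 195×10³ / 354.0 = 550.9 N·m.
Under the same torque, τ_max = 16T/(πd³) is largest where d is smallest — segment AB (d = 47.5 mm).
τ_max = 16·550.9/(π·(0.0475)³) = 2.618×10^7 Pa.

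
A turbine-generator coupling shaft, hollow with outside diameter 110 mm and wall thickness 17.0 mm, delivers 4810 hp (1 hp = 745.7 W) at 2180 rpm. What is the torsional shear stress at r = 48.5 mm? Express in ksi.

ω = 2π·2180/60 = 228.3 rad/s, so T = P/ω = 4810×745.7 / 228.3 = 15710 N·m.
J = π(d_o⁴ − d_i⁴)/32 = π(0.110⁴ − 0.0760⁴)/32 = 1.110×10^-5 m⁴.
Shear stress varies linearly with radius: τ = T·r/J = 15710 × 0.0485 / 1.110×10^-5 = 6.866×10^7 Pa.

9.96 ksi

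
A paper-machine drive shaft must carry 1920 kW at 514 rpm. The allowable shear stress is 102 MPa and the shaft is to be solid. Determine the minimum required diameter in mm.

ω = 2π·514/60 = 53.83 rad/s, so T = P/ω = 1920×10³ / 53.83 = 35670 N·m.
For a solid shaft τ_max = 16T/(πd³), so d = (16T/(π τ_allow))^(1/3) = (16·35670/(π·1.02×10^8))^(1/3) = 0.1212 m.

121 mm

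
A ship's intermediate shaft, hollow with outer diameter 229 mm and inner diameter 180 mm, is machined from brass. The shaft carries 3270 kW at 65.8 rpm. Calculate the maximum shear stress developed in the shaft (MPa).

326 MPa

ω = 2π·65.8/60 = 6.891 rad/s, so T = P/ω = 3270×10³ / 6.891 = 474600 N·m.
J = π(d_o⁴ − d_i⁴)/32 = π(0.229⁴ − 0.180⁴)/32 = 1.669×10^-4 m⁴.
τ_max = T·r/J = 474600 × 0.115 / 1.669×10^-4 = 3.255×10^8 Pa.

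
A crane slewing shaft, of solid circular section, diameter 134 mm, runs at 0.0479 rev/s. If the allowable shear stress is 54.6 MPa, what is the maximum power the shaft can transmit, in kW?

7.76 kW

J = πd⁴/32 = π(0.134)⁴/32 = 3.165×10^-5 m⁴.
T_max = τ_allow·J/r = 5.46×10^7 × 3.165×10^-5 / 0.0670 = 25800 N·m.
ω = 2π·0.0479 = 0.3010 rad/s, so P_max = T_max·ω = 7763 W.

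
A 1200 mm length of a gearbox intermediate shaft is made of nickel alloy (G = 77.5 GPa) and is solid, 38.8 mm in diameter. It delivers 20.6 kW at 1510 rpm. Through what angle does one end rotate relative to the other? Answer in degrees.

ω = 2π·1510/60 = 158.1 rad/s, so T = P/ω = 20.6×10³ / 158.1 = 130.3 N·m.
J = πd⁴/32 = π(0.0388)⁴/32 = 2.225×10^-7 m⁴.
θ = T·L/(G·J) = 130.3 × 1.20 / (77.5×10⁹ × 2.225×10^-7) = 9.066×10^-3 rad.

0.519°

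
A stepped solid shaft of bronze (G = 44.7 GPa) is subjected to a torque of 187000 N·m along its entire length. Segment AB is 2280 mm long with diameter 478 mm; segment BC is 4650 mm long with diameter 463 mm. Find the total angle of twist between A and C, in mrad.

6.17 mrad

J_AB = π(0.478)⁴/32 = 5.13×10^-3 m⁴; J_BC = π(0.463)⁴/32 = 4.51×10^-3 m⁴.
θ = (T/G)·Σ L_i/J_i = (187000/44.7×10⁹)·(2.28/5.13×10^-3 + 4.65/4.51×10^-3) = 6.173×10^-3 rad.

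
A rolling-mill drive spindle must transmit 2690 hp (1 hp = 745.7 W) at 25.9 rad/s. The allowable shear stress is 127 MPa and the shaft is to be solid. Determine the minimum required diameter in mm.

146 mm

ω = 25.9 rad/s, so T = P/ω = 2690×745.7 / 25.90 = 77450 N·m.
For a solid shaft τ_max = 16T/(πd³), so d = (16T/(π τ_allow))^(1/3) = (16·77450/(π·1.27×10^8))^(1/3) = 0.1459 m.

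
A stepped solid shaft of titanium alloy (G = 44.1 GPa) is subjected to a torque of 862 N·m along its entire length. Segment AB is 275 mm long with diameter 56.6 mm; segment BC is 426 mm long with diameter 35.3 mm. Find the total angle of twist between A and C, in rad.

0.0600 rad

J_AB = π(0.0566)⁴/32 = 1.01×10^-6 m⁴; J_BC = π(0.0353)⁴/32 = 1.52×10^-7 m⁴.
θ = (T/G)·Σ L_i/J_i = (862.0/44.1×10⁹)·(0.275/1.01×10^-6 + 0.426/1.52×10^-7) = 0.05996 rad.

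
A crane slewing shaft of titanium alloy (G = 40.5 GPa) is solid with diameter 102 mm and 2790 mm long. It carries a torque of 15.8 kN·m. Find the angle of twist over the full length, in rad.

0.102 rad

J = πd⁴/32 = π(0.102)⁴/32 = 1.063×10^-5 m⁴.
θ = T·L/(G·J) = 15800 × 2.79 / (40.5×10⁹ × 1.063×10^-5) = 0.1024 rad.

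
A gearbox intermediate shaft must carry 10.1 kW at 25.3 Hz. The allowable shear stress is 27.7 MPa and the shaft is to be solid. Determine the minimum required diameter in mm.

ω = 2π·25.3 = 159.0 rad/s, so T = P/ω = 10.1×10³ / 159.0 = 63.54 N·m.
For a solid shaft τ_max = 16T/(πd³), so d = (16T/(π τ_allow))^(1/3) = (16·63.54/(π·2.77×10^7))^(1/3) = 0.02269 m.

22.7 mm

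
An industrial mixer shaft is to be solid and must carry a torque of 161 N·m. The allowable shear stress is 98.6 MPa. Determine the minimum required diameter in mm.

For a solid shaft τ_max = 16T/(πd³), so d = (16T/(π τ_allow))^(1/3) = (16·161.0/(π·9.86×10^7))^(1/3) = 0.02026 m.

20.3 mm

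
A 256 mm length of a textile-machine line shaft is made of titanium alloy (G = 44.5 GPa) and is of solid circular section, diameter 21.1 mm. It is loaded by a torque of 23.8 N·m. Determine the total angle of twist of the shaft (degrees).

J = πd⁴/32 = π(0.0211)⁴/32 = 1.946×10^-8 m⁴.
θ = T·L/(G·J) = 23.80 × 0.256 / (44.5×10⁹ × 1.946×10^-8) = 7.036×10^-3 rad.

0.403°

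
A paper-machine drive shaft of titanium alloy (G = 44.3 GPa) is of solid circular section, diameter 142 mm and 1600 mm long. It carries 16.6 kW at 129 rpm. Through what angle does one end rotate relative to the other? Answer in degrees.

0.0637°

ω = 2π·129/60 = 13.51 rad/s, so T = P/ω = 16.6×10³ / 13.51 = 1229 N·m.
J = πd⁴/32 = π(0.142)⁴/32 = 3.992×10^-5 m⁴.
θ = T·L/(G·J) = 1229 × 1.60 / (44.3×10⁹ × 3.992×10^-5) = 1.112×10^-3 rad.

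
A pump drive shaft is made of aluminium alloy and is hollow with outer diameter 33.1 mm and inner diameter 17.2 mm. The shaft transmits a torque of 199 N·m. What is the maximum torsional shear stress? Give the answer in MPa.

30.1 MPa

J = π(d_o⁴ − d_i⁴)/32 = π(0.0331⁴ − 0.0172⁴)/32 = 1.093×10^-7 m⁴.
τ_max = T·r/J = 199.0 × 0.0166 / 1.093×10^-7 = 3.015×10^7 Pa.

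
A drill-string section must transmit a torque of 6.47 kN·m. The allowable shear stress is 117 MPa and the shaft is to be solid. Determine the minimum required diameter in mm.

For a solid shaft τ_max = 16T/(πd³), so d = (16T/(π τ_allow))^(1/3) = (16·6470/(π·1.17×10^8))^(1/3) = 0.06555 m.

65.5 mm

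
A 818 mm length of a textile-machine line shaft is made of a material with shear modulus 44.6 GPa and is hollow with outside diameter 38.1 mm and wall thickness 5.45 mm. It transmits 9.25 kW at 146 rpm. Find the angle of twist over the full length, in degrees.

4.15°

ω = 2π·146/60 = 15.29 rad/s, so T = P/ω = 9.25×10³ / 15.29 = 605.0 N·m.
J = π(d_o⁴ − d_i⁴)/32 = π(0.0381⁴ − 0.0272⁴)/32 = 1.531×10^-7 m⁴.
θ = T·L/(G·J) = 605.0 × 0.818 / (44.6×10⁹ × 1.531×10^-7) = 0.07246 rad.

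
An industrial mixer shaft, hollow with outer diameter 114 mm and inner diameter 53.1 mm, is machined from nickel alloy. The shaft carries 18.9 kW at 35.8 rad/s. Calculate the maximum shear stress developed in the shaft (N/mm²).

ω = 35.8 rad/s, so T = P/ω = 18.9×10³ / 35.80 = 527.9 N·m.
J = π(d_o⁴ − d_i⁴)/32 = π(0.114⁴ − 0.0531⁴)/32 = 1.580×10^-5 m⁴.
τ_max = T·r/J = 527.9 × 0.0570 / 1.580×10^-5 = 1.904×10^6 Pa.

1.90 N/mm²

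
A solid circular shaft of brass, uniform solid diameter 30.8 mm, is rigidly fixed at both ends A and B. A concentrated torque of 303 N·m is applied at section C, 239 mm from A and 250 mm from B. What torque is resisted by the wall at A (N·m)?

155 N·m

With uniform GJ and both ends fixed, compatibility θ_AC = θ_CB gives T_A·a = T_B·b, together with T_A + T_B = T₀.
T_A = T₀·b/(a+b) = 303.0·250/489.0 = 154.9 N·m; T_B = 148.1 N·m.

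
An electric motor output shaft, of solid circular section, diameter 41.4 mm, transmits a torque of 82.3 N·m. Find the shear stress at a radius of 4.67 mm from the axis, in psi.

J = πd⁴/32 = π(0.0414)⁴/32 = 2.884×10^-7 m⁴.
Shear stress varies linearly with radius: τ = T·r/J = 82.30 × 0.00467 / 2.884×10^-7 = 1.333×10^6 Pa.

193 psi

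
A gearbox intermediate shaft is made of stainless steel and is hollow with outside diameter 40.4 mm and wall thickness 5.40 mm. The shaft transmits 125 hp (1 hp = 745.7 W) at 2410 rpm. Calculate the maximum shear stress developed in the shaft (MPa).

ω = 2π·2410/60 = 252.4 rad/s, so T = P/ω = 125×745.7 / 252.4 = 369.3 N·m.
J = π(d_o⁴ − d_i⁴)/32 = π(0.0404⁴ − 0.0296⁴)/32 = 1.862×10^-7 m⁴.
τ_max = T·r/J = 369.3 × 0.0202 / 1.862×10^-7 = 4.008×10^7 Pa.

40.1 MPa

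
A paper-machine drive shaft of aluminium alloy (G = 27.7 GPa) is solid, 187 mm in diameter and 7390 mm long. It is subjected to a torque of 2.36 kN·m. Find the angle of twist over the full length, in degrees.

J = πd⁴/32 = π(0.187)⁴/32 = 1.201×10^-4 m⁴.
θ = T·L/(G·J) = 2360 × 7.39 / (27.7×10⁹ × 1.201×10^-4) = 5.245×10^-3 rad.

0.300°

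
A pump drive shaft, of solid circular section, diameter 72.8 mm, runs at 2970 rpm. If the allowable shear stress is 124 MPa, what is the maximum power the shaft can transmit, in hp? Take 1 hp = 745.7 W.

3920 hp

J = πd⁴/32 = π(0.0728)⁴/32 = 2.758×10^-6 m⁴.
T_max = τ_allow·J/r = 1.24×10^8 × 2.758×10^-6 / 0.0364 = 9394 N·m.
ω = 2π·2970/60 = 311.0 rad/s, so P_max = T_max·ω = 2.922×10^6 W.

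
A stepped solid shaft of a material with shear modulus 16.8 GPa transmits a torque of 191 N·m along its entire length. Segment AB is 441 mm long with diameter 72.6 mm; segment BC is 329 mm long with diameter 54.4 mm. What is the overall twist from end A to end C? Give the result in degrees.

0.355°

J_AB = π(0.0726)⁴/32 = 2.73×10^-6 m⁴; J_BC = π(0.0544)⁴/32 = 8.60×10^-7 m⁴.
θ = (T/G)·Σ L_i/J_i = (191.0/16.8×10⁹)·(0.441/2.73×10^-6 + 0.329/8.60×10^-7) = 6.189×10^-3 rad.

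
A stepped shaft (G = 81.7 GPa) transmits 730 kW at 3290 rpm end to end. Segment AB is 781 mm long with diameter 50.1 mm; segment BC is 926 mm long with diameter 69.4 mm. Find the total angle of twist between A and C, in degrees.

2.48°

ω = 2π·3290/60 = 344.5 rad/s, so T = P/ω = 730×10³ / 344.5 = 2119 N·m.
J_AB = π(0.0501)⁴/32 = 6.19×10^-7 m⁴; J_BC = π(0.0694)⁴/32 = 2.28×10^-6 m⁴.
θ = (T/G)·Σ L_i/J_i = (2119/81.7×10⁹)·(0.781/6.19×10^-7 + 0.926/2.28×10^-6) = 0.04329 rad.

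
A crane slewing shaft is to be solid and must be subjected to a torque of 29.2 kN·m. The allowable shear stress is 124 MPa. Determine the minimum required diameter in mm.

For a solid shaft τ_max = 16T/(πd³), so d = (16T/(π τ_allow))^(1/3) = (16·29200/(π·1.24×10^8))^(1/3) = 0.1062 m.

106 mm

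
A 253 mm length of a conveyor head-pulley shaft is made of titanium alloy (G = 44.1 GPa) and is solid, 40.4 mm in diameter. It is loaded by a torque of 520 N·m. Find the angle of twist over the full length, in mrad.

J = πd⁴/32 = π(0.0404)⁴/32 = 2.615×10^-7 m⁴.
θ = T·L/(G·J) = 520.0 × 0.253 / (44.1×10⁹ × 2.615×10^-7) = 0.01141 rad.

11.4 mrad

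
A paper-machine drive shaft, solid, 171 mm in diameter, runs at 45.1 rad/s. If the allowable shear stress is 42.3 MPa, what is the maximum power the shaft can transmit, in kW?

1870 kW

J = πd⁴/32 = π(0.171)⁴/32 = 8.394×10^-5 m⁴.
T_max = τ_allow·J/r = 4.23×10^7 × 8.394×10^-5 / 0.0855 = 41530 N·m.
ω = 45.1 rad/s, so P_max = T_max·ω = 1.873×10^6 W.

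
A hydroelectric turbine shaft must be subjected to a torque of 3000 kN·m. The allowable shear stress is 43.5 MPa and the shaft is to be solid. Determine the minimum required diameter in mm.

For a solid shaft τ_max = 16T/(πd³), so d = (16T/(π τ_allow))^(1/3) = (16·3.000e6/(π·4.35×10^7))^(1/3) = 0.7056 m.

706 mm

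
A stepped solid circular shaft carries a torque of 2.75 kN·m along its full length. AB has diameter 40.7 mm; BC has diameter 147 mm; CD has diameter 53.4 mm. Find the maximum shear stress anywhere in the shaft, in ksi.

30.1 ksi

Under the same torque, τ_max = 16T/(πd³) is largest where d is smallest — segment AB (d = 40.7 mm).
τ_max = 16·2750/(π·(0.0407)³) = 2.077×10^8 Pa.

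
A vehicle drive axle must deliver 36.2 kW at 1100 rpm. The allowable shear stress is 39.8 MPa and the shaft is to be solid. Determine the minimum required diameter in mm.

ω = 2π·1100/60 = 115.2 rad/s, so T = P/ω = 36.2×10³ / 115.2 = 314.3 N·m.
For a solid shaft τ_max = 16T/(πd³), so d = (16T/(π τ_allow))^(1/3) = (16·314.3/(π·3.98×10^7))^(1/3) = 0.03426 m.

34.3 mm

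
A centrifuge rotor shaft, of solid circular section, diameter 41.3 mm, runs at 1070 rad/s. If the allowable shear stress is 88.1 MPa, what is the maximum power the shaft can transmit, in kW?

1300 kW

J = πd⁴/32 = π(0.0413)⁴/32 = 2.856×10^-7 m⁴.
T_max = τ_allow·J/r = 8.81×10^7 × 2.856×10^-7 / 0.0206 = 1219 N·m.
ω = 1070 rad/s, so P_max = T_max·ω = 1.304×10^6 W.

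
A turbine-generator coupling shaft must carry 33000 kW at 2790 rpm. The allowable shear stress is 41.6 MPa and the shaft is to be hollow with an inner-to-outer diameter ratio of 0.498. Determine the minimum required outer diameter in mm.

245 mm

ω = 2π·2790/60 = 292.2 rad/s, so T = P/ω = 33000×10³ / 292.2 = 112900 N·m.
For a hollow shaft with d_i/d_o = 0.498: τ_max = 16T/(π d_o³ (1−k⁴)), so d_o = [16T/(π τ_allow (1−k⁴))]^(1/3) = [16·112900/(π·4.16×10^7·0.9385)]^(1/3) = 0.2452 m.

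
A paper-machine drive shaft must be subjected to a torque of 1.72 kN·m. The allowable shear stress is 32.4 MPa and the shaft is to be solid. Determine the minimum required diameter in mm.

For a solid shaft τ_max = 16T/(πd³), so d = (16T/(π τ_allow))^(1/3) = (16·1720/(π·3.24×10^7))^(1/3) = 0.06466 m.

64.7 mm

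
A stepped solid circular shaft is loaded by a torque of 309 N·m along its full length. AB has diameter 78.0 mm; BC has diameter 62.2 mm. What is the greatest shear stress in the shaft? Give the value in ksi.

0.949 ksi

Under the same torque, τ_max = 16T/(πd³) is largest where d is smallest — segment BC (d = 62.2 mm).
τ_max = 16·309.0/(π·(0.0622)³) = 6.540×10^6 Pa.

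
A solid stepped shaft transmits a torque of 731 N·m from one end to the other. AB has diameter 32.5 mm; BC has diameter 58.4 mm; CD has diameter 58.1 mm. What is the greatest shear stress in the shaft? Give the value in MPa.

108 MPa

Under the same torque, τ_max = 16T/(πd³) is largest where d is smallest — segment AB (d = 32.5 mm).
τ_max = 16·731.0/(π·(0.0325)³) = 1.085×10^8 Pa.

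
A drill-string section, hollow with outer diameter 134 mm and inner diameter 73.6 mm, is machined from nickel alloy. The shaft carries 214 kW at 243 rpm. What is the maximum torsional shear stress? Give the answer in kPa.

ω = 2π·243/60 = 25.45 rad/s, so T = P/ω = 214×10³ / 25.45 = 8410 N·m.
J = π(d_o⁴ − d_i⁴)/32 = π(0.134⁴ − 0.0736⁴)/32 = 2.877×10^-5 m⁴.
τ_max = T·r/J = 8410 × 0.0670 / 2.877×10^-5 = 1.958×10^7 Pa.

19600 kPa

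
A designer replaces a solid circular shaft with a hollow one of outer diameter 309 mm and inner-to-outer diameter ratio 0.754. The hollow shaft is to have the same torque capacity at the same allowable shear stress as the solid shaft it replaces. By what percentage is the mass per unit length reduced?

Equal τ_max and T ⇒ the solid shaft needs d_s³ = d_o³(1−k⁴), so d_s = 309·(1−0.754⁴)^(1/3) = 271.3 mm.
Area ratio A_h/A_s = d_o²(1−k²)/d_s² = (1−k²)/(1−k⁴)^(2/3) = 0.5598.
Mass saving = 1 − 0.5598 = 44.0 %.

44.0 %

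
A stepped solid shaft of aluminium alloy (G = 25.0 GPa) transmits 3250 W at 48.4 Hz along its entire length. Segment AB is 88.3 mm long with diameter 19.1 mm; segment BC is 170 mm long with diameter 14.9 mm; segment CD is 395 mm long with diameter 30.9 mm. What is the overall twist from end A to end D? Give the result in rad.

ω = 2π·48.4 = 304.1 rad/s, so T = P/ω = 3250 / 304.1 = 10.69 N·m.
J_AB = π(0.0191)⁴/32 = 1.31×10^-8 m⁴; J_BC = π(0.0149)⁴/32 = 4.84×10^-9 m⁴; J_CD = π(0.0309)⁴/32 = 8.95×10^-8 m⁴.
θ = (T/G)·Σ L_i/J_i = (10.69/25.0×10⁹)·(0.0883/1.31×10^-8 + 0.170/4.84×10^-9 + 0.395/8.95×10^-8) = 0.01979 rad.

0.0198 rad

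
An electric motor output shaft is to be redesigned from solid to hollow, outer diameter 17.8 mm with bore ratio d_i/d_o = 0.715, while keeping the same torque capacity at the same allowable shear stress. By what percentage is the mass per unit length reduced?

40.2 %

Equal τ_max and T ⇒ the solid shaft needs d_s³ = d_o³(1−k⁴), so d_s = 17.8·(1−0.715⁴)^(1/3) = 16.09 mm.
Area ratio A_h/A_s = d_o²(1−k²)/d_s² = (1−k²)/(1−k⁴)^(2/3) = 0.5982.
Mass saving = 1 − 0.5982 = 40.2 %.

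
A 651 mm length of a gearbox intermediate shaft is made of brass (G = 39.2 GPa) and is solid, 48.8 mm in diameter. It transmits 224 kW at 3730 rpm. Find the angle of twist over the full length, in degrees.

0.980°

ω = 2π·3730/60 = 390.6 rad/s, so T = P/ω = 224×10³ / 390.6 = 573.5 N·m.
J = πd⁴/32 = π(0.0488)⁴/32 = 5.568×10^-7 m⁴.
θ = T·L/(G·J) = 573.5 × 0.651 / (39.2×10⁹ × 5.568×10^-7) = 0.01711 rad.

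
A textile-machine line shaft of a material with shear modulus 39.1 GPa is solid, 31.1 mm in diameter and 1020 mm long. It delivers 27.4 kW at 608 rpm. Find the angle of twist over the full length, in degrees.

7.00°

ω = 2π·608/60 = 63.67 rad/s, so T = P/ω = 27.4×10³ / 63.67 = 430.3 N·m.
J = πd⁴/32 = π(0.0311)⁴/32 = 9.184×10^-8 m⁴.
θ = T·L/(G·J) = 430.3 × 1.02 / (39.1×10⁹ × 9.184×10^-8) = 0.1222 rad.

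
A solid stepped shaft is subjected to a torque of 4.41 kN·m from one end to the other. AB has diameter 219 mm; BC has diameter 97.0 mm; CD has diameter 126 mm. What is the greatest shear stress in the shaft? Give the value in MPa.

24.6 MPa

Under the same torque, τ_max = 16T/(πd³) is largest where d is smallest — segment BC (d = 97.0 mm).
τ_max = 16·4410/(π·(0.0970)³) = 2.461×10^7 Pa.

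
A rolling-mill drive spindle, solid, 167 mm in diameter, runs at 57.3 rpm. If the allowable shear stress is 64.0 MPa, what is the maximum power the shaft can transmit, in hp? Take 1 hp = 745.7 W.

471 hp

J = πd⁴/32 = π(0.167)⁴/32 = 7.636×10^-5 m⁴.
T_max = τ_allow·J/r = 6.40×10^7 × 7.636×10^-5 / 0.0835 = 58530 N·m.
ω = 2π·57.3/60 = 6.000 rad/s, so P_max = T_max·ω = 3.512×10^5 W.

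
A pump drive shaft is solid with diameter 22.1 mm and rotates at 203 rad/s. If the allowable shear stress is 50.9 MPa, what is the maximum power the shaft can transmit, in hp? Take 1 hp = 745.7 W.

29.4 hp

J = πd⁴/32 = π(0.0221)⁴/32 = 2.342×10^-8 m⁴.
T_max = τ_allow·J/r = 5.09×10^7 × 2.342×10^-8 / 0.0111 = 107.9 N·m.
ω = 203 rad/s, so P_max = T_max·ω = 2.190×10^4 W.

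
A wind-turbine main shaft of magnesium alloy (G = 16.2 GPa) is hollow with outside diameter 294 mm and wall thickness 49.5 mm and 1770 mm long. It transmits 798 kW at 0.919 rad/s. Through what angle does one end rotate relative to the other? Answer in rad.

ω = 0.919 rad/s, so T = P/ω = 798×10³ / 0.9190 = 868300 N·m.
J = π(d_o⁴ − d_i⁴)/32 = π(0.294⁴ − 0.195⁴)/32 = 5.915×10^-4 m⁴.
θ = T·L/(G·J) = 868300 × 1.77 / (16.2×10⁹ × 5.915×10^-4) = 0.1604 rad.

0.160 rad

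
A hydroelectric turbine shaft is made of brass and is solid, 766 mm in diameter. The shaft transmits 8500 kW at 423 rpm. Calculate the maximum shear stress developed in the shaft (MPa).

2.17 MPa

ω = 2π·423/60 = 44.30 rad/s, so T = P/ω = 8500×10³ / 44.30 = 191900 N·m.
J = πd⁴/32 = π(0.766)⁴/32 = 0.03380 m⁴.
τ_max = T·r/J = 191900 × 0.383 / 0.03380 = 2.174×10^6 Pa.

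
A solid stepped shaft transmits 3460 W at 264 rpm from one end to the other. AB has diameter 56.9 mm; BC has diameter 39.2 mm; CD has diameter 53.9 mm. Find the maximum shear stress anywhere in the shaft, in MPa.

ω = 2π·264/60 = 27.65 rad/s, so T = P/ω = 3460 / 27.65 = 125.2 N·m.
Under the same torque, τ_max = 16T/(πd³) is largest where d is smallest — segment BC (d = 39.2 mm).
τ_max = 16·125.2/(π·(0.0392)³) = 1.058×10^7 Pa.

10.6 MPa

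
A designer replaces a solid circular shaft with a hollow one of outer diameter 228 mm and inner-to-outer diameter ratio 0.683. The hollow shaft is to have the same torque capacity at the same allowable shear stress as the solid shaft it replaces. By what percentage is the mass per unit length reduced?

Equal τ_max and T ⇒ the solid shaft needs d_s³ = d_o³(1−k⁴), so d_s = 228·(1−0.683⁴)^(1/3) = 210.1 mm.
Area ratio A_h/A_s = d_o²(1−k²)/d_s² = (1−k²)/(1−k⁴)^(2/3) = 0.6283.
Mass saving = 1 − 0.6283 = 37.2 %.

37.2 %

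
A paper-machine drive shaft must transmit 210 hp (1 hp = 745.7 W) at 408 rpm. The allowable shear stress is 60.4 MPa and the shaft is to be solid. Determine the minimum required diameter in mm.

67.6 mm

ω = 2π·408/60 = 42.73 rad/s, so T = P/ω = 210×745.7 / 42.73 = 3665 N·m.
For a solid shaft τ_max = 16T/(πd³), so d = (16T/(π τ_allow))^(1/3) = (16·3665/(π·6.04×10^7))^(1/3) = 0.06761 m.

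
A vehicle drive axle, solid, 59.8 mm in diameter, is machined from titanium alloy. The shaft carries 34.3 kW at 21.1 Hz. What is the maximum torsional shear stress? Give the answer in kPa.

ω = 2π·21.1 = 132.6 rad/s, so T = P/ω = 34.3×10³ / 132.6 = 258.7 N·m.
J = πd⁴/32 = π(0.0598)⁴/32 = 1.255×10^-6 m⁴.
τ_max = T·r/J = 258.7 × 0.0299 / 1.255×10^-6 = 6.162×10^6 Pa.

6160 kPa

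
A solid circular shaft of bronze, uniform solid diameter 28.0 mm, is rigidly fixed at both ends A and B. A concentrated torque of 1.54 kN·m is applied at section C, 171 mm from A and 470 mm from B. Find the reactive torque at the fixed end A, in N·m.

1130 N·m

With uniform GJ and both ends fixed, compatibility θ_AC = θ_CB gives T_A·a = T_B·b, together with T_A + T_B = T₀.
T_A = T₀·b/(a+b) = 1540·470/641.0 = 1129 N·m; T_B = 410.8 N·m.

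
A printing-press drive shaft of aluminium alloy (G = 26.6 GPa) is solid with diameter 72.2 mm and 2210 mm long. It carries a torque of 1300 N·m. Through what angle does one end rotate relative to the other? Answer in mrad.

40.5 mrad

J = πd⁴/32 = π(0.0722)⁴/32 = 2.668×10^-6 m⁴.
θ = T·L/(G·J) = 1300 × 2.21 / (26.6×10⁹ × 2.668×10^-6) = 0.04049 rad.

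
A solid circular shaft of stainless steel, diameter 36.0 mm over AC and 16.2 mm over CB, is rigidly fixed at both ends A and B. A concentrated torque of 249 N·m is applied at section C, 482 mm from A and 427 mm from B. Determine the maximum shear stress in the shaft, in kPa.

Compatibility: T_A·a/J_AC = T_B·b/J_CB with T_A + T_B = T₀.
J_AC = 1.65×10^-7 m⁴, J_CB = 6.76×10^-9 m⁴, so T_A = T₀·(J_AC/a)/((J_AC/a)+(J_CB/b)) = 238.0 N·m, T_B = 11.02 N·m.
τ in each portion: τ_AC = 2.60×10^7 Pa, τ_CB = 1.32×10^7 Pa; maximum is in AC.
τ_max = T_AC·r/J = 238.0·0.0180/1.65×10^-7 = 2.598×10^7 Pa.

26000 kPa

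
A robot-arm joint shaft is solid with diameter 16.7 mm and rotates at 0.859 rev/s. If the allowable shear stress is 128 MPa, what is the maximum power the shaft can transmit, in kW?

0.632 kW

J = πd⁴/32 = π(0.0167)⁴/32 = 7.636×10^-9 m⁴.
T_max = τ_allow·J/r = 1.28×10^8 × 7.636×10^-9 / 0.00835 = 117.1 N·m.
ω = 2π·0.859 = 5.397 rad/s, so P_max = T_max·ω = 631.8 W.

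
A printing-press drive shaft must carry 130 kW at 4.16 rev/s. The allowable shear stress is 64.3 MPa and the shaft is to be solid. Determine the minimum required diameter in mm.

ω = 2π·4.16 = 26.14 rad/s, so T = P/ω = 130×10³ / 26.14 = 4974 N·m.
For a solid shaft τ_max = 16T/(πd³), so d = (16T/(π τ_allow))^(1/3) = (16·4974/(π·6.43×10^7))^(1/3) = 0.07331 m.

73.3 mm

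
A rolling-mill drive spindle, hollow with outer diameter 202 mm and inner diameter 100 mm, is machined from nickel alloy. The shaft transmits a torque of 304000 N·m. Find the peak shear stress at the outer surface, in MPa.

200 MPa

J = π(d_o⁴ − d_i⁴)/32 = π(0.202⁴ − 0.100⁴)/32 = 1.536×10^-4 m⁴.
τ_max = T·r/J = 304000 × 0.101 / 1.536×10^-4 = 1.998×10^8 Pa.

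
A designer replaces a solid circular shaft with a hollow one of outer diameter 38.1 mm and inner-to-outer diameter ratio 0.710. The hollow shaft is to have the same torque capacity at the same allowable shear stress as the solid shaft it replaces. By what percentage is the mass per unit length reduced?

Equal τ_max and T ⇒ the solid shaft needs d_s³ = d_o³(1−k⁴), so d_s = 38.1·(1−0.710⁴)^(1/3) = 34.55 mm.
Area ratio A_h/A_s = d_o²(1−k²)/d_s² = (1−k²)/(1−k⁴)^(2/3) = 0.6029.
Mass saving = 1 − 0.6029 = 39.7 %.

39.7 %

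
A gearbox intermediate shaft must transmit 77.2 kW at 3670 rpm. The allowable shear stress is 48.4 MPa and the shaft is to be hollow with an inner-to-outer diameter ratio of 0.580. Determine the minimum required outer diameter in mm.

ω = 2π·3670/60 = 384.3 rad/s, so T = P/ω = 77.2×10³ / 384.3 = 200.9 N·m.
For a hollow shaft with d_i/d_o = 0.580: τ_max = 16T/(π d_o³ (1−k⁴)), so d_o = [16T/(π τ_allow (1−k⁴))]^(1/3) = [16·200.9/(π·4.84×10^7·0.8868)]^(1/3) = 0.02878 m.

28.8 mm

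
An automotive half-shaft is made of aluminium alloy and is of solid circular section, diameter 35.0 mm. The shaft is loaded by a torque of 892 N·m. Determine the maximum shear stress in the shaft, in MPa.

J = πd⁴/32 = π(0.0350)⁴/32 = 1.473×10^-7 m⁴.
τ_max = T·r/J = 892.0 × 0.0175 / 1.473×10^-7 = 1.060×10^8 Pa.

106 MPa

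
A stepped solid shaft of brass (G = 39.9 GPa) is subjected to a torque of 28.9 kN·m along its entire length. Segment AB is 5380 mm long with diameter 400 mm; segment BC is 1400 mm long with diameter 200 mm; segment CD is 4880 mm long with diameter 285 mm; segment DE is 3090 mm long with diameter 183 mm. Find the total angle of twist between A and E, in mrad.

J_AB = π(0.400)⁴/32 = 2.51×10^-3 m⁴; J_BC = π(0.200)⁴/32 = 1.57×10^-4 m⁴; J_CD = π(0.285)⁴/32 = 6.48×10^-4 m⁴; J_DE = π(0.183)⁴/32 = 1.10×10^-4 m⁴.
θ = (T/G)·Σ L_i/J_i = (28900/39.9×10⁹)·(5.38/2.51×10^-3 + 1.40/1.57×10^-4 + 4.88/6.48×10^-4 + 3.09/1.10×10^-4) = 0.03379 rad.

33.8 mrad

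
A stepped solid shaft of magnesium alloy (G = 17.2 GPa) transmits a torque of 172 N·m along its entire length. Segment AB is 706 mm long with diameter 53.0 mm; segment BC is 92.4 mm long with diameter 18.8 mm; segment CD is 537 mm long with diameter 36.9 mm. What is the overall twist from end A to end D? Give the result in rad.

0.114 rad

J_AB = π(0.0530)⁴/32 = 7.75×10^-7 m⁴; J_BC = π(0.0188)⁴/32 = 1.23×10^-8 m⁴; J_CD = π(0.0369)⁴/32 = 1.82×10^-7 m⁴.
θ = (T/G)·Σ L_i/J_i = (172.0/17.2×10⁹)·(0.706/7.75×10^-7 + 0.0924/1.23×10^-8 + 0.537/1.82×10^-7) = 0.1140 rad.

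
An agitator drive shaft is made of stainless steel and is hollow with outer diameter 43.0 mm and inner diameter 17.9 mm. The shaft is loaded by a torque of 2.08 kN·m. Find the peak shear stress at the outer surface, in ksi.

19.9 ksi

J = π(d_o⁴ − d_i⁴)/32 = π(0.0430⁴ − 0.0179⁴)/32 = 3.256×10^-7 m⁴.
τ_max = T·r/J = 2080 × 0.0215 / 3.256×10^-7 = 1.374×10^8 Pa.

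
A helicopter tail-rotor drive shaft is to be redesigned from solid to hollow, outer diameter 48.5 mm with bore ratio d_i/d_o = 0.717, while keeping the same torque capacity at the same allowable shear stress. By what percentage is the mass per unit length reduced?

Equal τ_max and T ⇒ the solid shaft needs d_s³ = d_o³(1−k⁴), so d_s = 48.5·(1−0.717⁴)^(1/3) = 43.78 mm.
Area ratio A_h/A_s = d_o²(1−k²)/d_s² = (1−k²)/(1−k⁴)^(2/3) = 0.5962.
Mass saving = 1 − 0.5962 = 40.4 %.

40.4 %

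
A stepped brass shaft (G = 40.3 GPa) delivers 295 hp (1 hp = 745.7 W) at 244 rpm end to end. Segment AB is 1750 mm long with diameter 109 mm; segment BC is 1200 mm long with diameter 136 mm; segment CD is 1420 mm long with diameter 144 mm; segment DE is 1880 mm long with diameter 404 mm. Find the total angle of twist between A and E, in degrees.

2.40°

ω = 2π·244/60 = 25.55 rad/s, so T = P/ω = 295×745.7 / 25.55 = 8609 N·m.
J_AB = π(0.109)⁴/32 = 1.39×10^-5 m⁴; J_BC = π(0.136)⁴/32 = 3.36×10^-5 m⁴; J_CD = π(0.144)⁴/32 = 4.22×10^-5 m⁴; J_DE = π(0.404)⁴/32 = 2.62×10^-3 m⁴.
θ = (T/G)·Σ L_i/J_i = (8609/40.3×10⁹)·(1.75/1.39×10^-5 + 1.20/3.36×10^-5 + 1.42/4.22×10^-5 + 1.88/2.62×10^-3) = 0.04195 rad.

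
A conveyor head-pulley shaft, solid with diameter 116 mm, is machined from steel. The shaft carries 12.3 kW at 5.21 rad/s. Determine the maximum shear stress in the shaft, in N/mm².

ω = 5.21 rad/s, so T = P/ω = 12.3×10³ / 5.210 = 2361 N·m.
J = πd⁴/32 = π(0.116)⁴/32 = 1.778×10^-5 m⁴.
τ_max = T·r/J = 2361 × 0.0580 / 1.778×10^-5 = 7.703×10^6 Pa.

7.70 N/mm²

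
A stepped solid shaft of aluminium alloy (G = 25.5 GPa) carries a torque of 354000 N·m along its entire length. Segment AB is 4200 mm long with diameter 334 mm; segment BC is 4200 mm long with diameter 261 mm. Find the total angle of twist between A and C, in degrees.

10.1°

J_AB = π(0.334)⁴/32 = 1.22×10^-3 m⁴; J_BC = π(0.261)⁴/32 = 4.56×10^-4 m⁴.
θ = (T/G)·Σ L_i/J_i = (354000/25.5×10⁹)·(4.20/1.22×10^-3 + 4.20/4.56×10^-4) = 0.1757 rad.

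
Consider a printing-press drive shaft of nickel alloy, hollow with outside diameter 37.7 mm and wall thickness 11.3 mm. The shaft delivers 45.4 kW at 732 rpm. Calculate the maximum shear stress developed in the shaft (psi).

8380 psi

ω = 2π·732/60 = 76.65 rad/s, so T = P/ω = 45.4×10³ / 76.65 = 592.3 N·m.
J = π(d_o⁴ − d_i⁴)/32 = π(0.0377⁴ − 0.0151⁴)/32 = 1.932×10^-7 m⁴.
τ_max = T·r/J = 592.3 × 0.0189 / 1.932×10^-7 = 5.778×10^7 Pa.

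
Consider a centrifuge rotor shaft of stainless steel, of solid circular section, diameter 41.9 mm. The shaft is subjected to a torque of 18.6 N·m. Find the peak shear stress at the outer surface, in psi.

J = πd⁴/32 = π(0.0419)⁴/32 = 3.026×10^-7 m⁴.
τ_max = T·r/J = 18.60 × 0.0209 / 3.026×10^-7 = 1.288×10^6 Pa.

187 psi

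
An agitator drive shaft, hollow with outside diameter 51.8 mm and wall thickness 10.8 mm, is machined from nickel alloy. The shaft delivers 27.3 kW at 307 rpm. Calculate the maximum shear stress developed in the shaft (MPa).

35.2 MPa

ω = 2π·307/60 = 32.15 rad/s, so T = P/ω = 27.3×10³ / 32.15 = 849.2 N·m.
J = π(d_o⁴ − d_i⁴)/32 = π(0.0518⁴ − 0.0302⁴)/32 = 6.252×10^-7 m⁴.
τ_max = T·r/J = 849.2 × 0.0259 / 6.252×10^-7 = 3.518×10^7 Pa.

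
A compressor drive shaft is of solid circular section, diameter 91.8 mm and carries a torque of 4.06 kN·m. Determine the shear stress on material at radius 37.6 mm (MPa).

J = πd⁴/32 = π(0.0918)⁴/32 = 6.972×10^-6 m⁴.
Shear stress varies linearly with radius: τ = T·r/J = 4060 × 0.0376 / 6.972×10^-6 = 2.189×10^7 Pa.

21.9 MPa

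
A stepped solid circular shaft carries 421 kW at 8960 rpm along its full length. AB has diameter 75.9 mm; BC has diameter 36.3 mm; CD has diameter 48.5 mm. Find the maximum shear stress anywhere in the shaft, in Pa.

ω = 2π·8960/60 = 938.3 rad/s, so T = P/ω = 421×10³ / 938.3 = 448.7 N·m.
Under the same torque, τ_max = 16T/(πd³) is largest where d is smallest — segment BC (d = 36.3 mm).
τ_max = 16·448.7/(π·(0.0363)³) = 4.777×10^7 Pa.

4.78e7 Pa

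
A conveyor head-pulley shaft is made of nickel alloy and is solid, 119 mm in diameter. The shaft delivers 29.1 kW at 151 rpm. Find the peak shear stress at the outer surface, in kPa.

5560 kPa

ω = 2π·151/60 = 15.81 rad/s, so T = P/ω = 29.1×10³ / 15.81 = 1840 N·m.
J = πd⁴/32 = π(0.119)⁴/32 = 1.969×10^-5 m⁴.
τ_max = T·r/J = 1840 × 0.0595 / 1.969×10^-5 = 5.562×10^6 Pa.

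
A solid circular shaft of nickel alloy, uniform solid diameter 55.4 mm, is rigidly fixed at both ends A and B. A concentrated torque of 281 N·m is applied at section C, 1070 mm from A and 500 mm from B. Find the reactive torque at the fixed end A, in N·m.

With uniform GJ and both ends fixed, compatibility θ_AC = θ_CB gives T_A·a = T_B·b, together with T_A + T_B = T₀.
T_A = T₀·b/(a+b) = 281.0·500/1570 = 89.49 N·m; T_B = 191.5 N·m.

89.5 N·m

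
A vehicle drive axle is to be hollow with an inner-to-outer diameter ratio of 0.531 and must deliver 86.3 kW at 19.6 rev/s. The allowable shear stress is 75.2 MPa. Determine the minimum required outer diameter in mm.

37.2 mm

ω = 2π·19.6 = 123.2 rad/s, so T = P/ω = 86.3×10³ / 123.2 = 700.8 N·m.
For a hollow shaft with d_i/d_o = 0.531: τ_max = 16T/(π d_o³ (1−k⁴)), so d_o = [16T/(π τ_allow (1−k⁴))]^(1/3) = [16·700.8/(π·7.52×10^7·0.9205)]^(1/3) = 0.03722 m.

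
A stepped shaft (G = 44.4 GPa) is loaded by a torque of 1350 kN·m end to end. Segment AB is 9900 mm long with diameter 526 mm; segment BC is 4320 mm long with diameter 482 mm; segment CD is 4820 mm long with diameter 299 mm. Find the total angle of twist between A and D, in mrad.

J_AB = π(0.526)⁴/32 = 7.52×10^-3 m⁴; J_BC = π(0.482)⁴/32 = 5.30×10^-3 m⁴; J_CD = π(0.299)⁴/32 = 7.85×10^-4 m⁴.
θ = (T/G)·Σ L_i/J_i = (1.350e6/44.4×10⁹)·(9.90/7.52×10^-3 + 4.32/5.30×10^-3 + 4.82/7.85×10^-4) = 0.2516 rad.

252 mrad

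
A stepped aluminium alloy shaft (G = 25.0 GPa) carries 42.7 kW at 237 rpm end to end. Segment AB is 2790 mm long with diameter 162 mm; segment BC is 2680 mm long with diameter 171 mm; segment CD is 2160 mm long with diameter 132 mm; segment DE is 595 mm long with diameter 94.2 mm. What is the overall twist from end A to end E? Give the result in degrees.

ω = 2π·237/60 = 24.82 rad/s, so T = P/ω = 42.7×10³ / 24.82 = 1720 N·m.
J_AB = π(0.162)⁴/32 = 6.76×10^-5 m⁴; J_BC = π(0.171)⁴/32 = 8.39×10^-5 m⁴; J_CD = π(0.132)⁴/32 = 2.98×10^-5 m⁴; J_DE = π(0.0942)⁴/32 = 7.73×10^-6 m⁴.
θ = (T/G)·Σ L_i/J_i = (1720/25.0×10⁹)·(2.79/6.76×10^-5 + 2.68/8.39×10^-5 + 2.16/2.98×10^-5 + 0.595/7.73×10^-6) = 0.01532 rad.

0.878°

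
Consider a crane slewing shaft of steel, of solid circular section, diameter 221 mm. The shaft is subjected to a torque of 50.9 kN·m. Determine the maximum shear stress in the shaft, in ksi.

J = πd⁴/32 = π(0.221)⁴/32 = 2.342×10^-4 m⁴.
τ_max = T·r/J = 50900 × 0.111 / 2.342×10^-4 = 2.402×10^7 Pa.

3.48 ksi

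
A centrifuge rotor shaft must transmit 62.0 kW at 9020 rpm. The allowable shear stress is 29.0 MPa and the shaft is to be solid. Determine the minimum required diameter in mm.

22.6 mm

ω = 2π·9020/60 = 944.6 rad/s, so T = P/ω = 62.0×10³ / 944.6 = 65.64 N·m.
For a solid shaft τ_max = 16T/(πd³), so d = (16T/(π τ_allow))^(1/3) = (16·65.64/(π·2.90×10^7))^(1/3) = 0.02259 m.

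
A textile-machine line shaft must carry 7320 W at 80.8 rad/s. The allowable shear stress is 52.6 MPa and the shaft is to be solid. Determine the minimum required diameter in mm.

ω = 80.8 rad/s, so T = P/ω = 7320 / 80.80 = 90.59 N·m.
For a solid shaft τ_max = 16T/(πd³), so d = (16T/(π τ_allow))^(1/3) = (16·90.59/(π·5.26×10^7))^(1/3) = 0.02062 m.

20.6 mm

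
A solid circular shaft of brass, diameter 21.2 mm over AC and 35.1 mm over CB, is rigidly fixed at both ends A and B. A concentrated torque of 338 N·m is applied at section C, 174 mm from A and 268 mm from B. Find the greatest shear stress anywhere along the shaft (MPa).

Compatibility: T_A·a/J_AC = T_B·b/J_CB with T_A + T_B = T₀.
J_AC = 1.98×10^-8 m⁴, J_CB = 1.49×10^-7 m⁴, so T_A = T₀·(J_AC/a)/((J_AC/a)+(J_CB/b)) = 57.50 N·m, T_B = 280.5 N·m.
τ in each portion: τ_AC = 3.07×10^7 Pa, τ_CB = 3.30×10^7 Pa; maximum is in CB.
τ_max = T_CB·r/J = 280.5·0.0175/1.49×10^-7 = 3.304×10^7 Pa.

33.0 MPa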